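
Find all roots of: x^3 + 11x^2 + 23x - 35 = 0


Let p(x) = x^3 + 11x^2 + 23x - 35. By the rational root theorem (leading coefficient 1), any rational root is an integer divisor of 35: try ±1, ±2, ... in turn.
Test x = 1: value = 0 ✓, so (x - 1) is a factor.
Synthetic division by (x - 1): bring down 1; 1(1) + 11 = 12; 12(1) + 23 = 35; 35(1) - 35 = 0 → quotient x^2 + 12x + 35, remainder 0.
Solve the quadratic x^2 + 12x + 35 = 0: discriminant = 12^2 - 4(1)(35) = 144 - 140 = 4.
sqrt(4) = 2, so x = (-12 ± 2)/2: x = -5 or x = -7.
Collecting all roots found:

x = -7, x = -5, x = 1


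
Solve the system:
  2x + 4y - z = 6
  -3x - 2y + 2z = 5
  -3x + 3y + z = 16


Using Cramer's rule. Expand each determinant along the first row.
D  = 2*[(-2)*1 - 2*3] - 4*[(-3)*1 - 2*(-3)] + (-1)*[(-3)*3 - (-2)*(-3)]
  = 2*(-8) - 4*(3) + (-1)*(-15) = -13
Dx = 6*[(-2)*1 - 2*3] - 4*[5*1 - 2*16] + (-1)*[5*3 - (-2)*16]
  = 6*(-8) - 4*(-27) + (-1)*(47) = 13
Dy = 2*[5*1 - 2*16] - 6*[(-3)*1 - 2*(-3)] + (-1)*[(-3)*16 - 5*(-3)]
  = 2*(-27) - 6*(3) + (-1)*(-33) = -39
Dz = 2*[(-2)*16 - 5*3] - 4*[(-3)*16 - 5*(-3)] + 6*[(-3)*3 - (-2)*(-3)]
  = 2*(-47) - 4*(-33) + 6*(-15) = -52
x = Dx/D = 13/-13 = -1, y = Dy/D = -39/-13 = 3, z = Dz/D = -52/-13 = 4
Check eq1: (2)(-1) + (4)(3) + (-1)(4) = 6 = 6 ✓
Check eq2: (-3)(-1) + (-2)(3) + (2)(4) = 5 = 5 ✓
Check eq3: (-3)(-1) + (3)(3) + (1)(4) = 16 = 16 ✓

x = -1, y = 3, z = 4


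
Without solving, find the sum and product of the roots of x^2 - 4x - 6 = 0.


By Vieta's formulas for ax^2 + bx + c = 0:
  Sum of roots = -b/a
  Product of roots = c/a

Here a = 1, b = -4, c = -6
Sum = -(-4)/1 = 4
Product = -6/1 = -6

Sum = 4, Product = -6


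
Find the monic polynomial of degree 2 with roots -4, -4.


A monic polynomial with roots -4, -4 is:
p(x) = (x + 4)(x + 4)
After multiplying by (x + 4): x + 4
After multiplying by (x + 4): x^2 + 8x + 16

x^2 + 8x + 16


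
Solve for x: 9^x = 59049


Express both sides with the same base.
59049 = 9^5
Since the bases match: x = 5

x = 5


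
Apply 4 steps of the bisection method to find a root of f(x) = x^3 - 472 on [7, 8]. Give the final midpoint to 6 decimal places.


f(x) = x^3 - 472
f(7) = -129 < 0
f(8) = 40 > 0

Step 1: midpoint = (7.000000 + 8.000000)/2 = 7.500000
  f(7.500000) = -50.125000
  f(mid) < 0, so root is in [7.500000, 8.000000]

Step 2: midpoint = (7.500000 + 8.000000)/2 = 7.750000
  f(7.750000) = -6.515625
  f(mid) < 0, so root is in [7.750000, 8.000000]

Step 3: midpoint = (7.750000 + 8.000000)/2 = 7.875000
  f(7.875000) = 16.373047
  f(mid) > 0, so root is in [7.750000, 7.875000]

Step 4: midpoint = (7.750000 + 7.875000)/2 = 7.812500
  f(7.812500) = 4.837158
  f(mid) > 0, so root is in [7.750000, 7.812500]

midpoint = 7.812500


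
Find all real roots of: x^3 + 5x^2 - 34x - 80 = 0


Let p(x) = x^3 + 5x^2 - 34x - 80. By the rational root theorem (leading coefficient 1), any rational root is an integer divisor of 80: try ±1, ±2, ... in turn.
Test x = 1: value = -108 ≠ 0.
Test x = -1: value = -42 ≠ 0.
Test x = 2: value = -120 ≠ 0.
Test x = -2: value = 0 ✓, so (x + 2) is a factor.
Synthetic division by (x + 2): bring down 1; 1(-2) + 5 = 3; 3(-2) - 34 = -40; (-40)(-2) - 80 = 0 → quotient x^2 + 3x - 40, remainder 0.
Solve the quadratic x^2 + 3x - 40 = 0: discriminant = 3^2 - 4(1)(-40) = 9 + 160 = 169.
sqrt(169) = 13, so x = (-3 ± 13)/2: x = 5 or x = -8.

x = -8, x = -2, x = 5


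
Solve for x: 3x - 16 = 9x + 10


Starting with: 3x - 16 = 9x + 10
Move all x terms to left: (3 - 9)x = 10 + 16
Simplify: -6x = 26
Divide both sides by -6: x = -13/3

x = -13/3


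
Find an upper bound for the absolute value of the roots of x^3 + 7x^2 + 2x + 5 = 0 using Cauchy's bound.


Cauchy's bound: all roots r satisfy |r| <= 1 + max(|a_i/a_n|) for i = 0,...,n-1
where a_n is the leading coefficient.

Coefficients: [1, 7, 2, 5]
Leading coefficient a_n = 1
Ratios |a_i/a_n|: 7, 2, 5
Maximum ratio: 7
Cauchy's bound: |r| <= 1 + 7 = 8

Upper bound = 8


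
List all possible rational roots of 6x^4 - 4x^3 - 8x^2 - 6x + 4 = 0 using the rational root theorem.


Rational root theorem: possible roots are ±p/q where:
  p divides the constant term (4): p ∈ {1, 2, 4}
  q divides the leading coefficient (6): q ∈ {1, 2, 3, 6}

All possible rational roots: -4, -2, -4/3, -1, -2/3, -1/2, -1/3, -1/6, 1/6, 1/3, 1/2, 2/3, 1, 4/3, 2, 4

-4, -2, -4/3, -1, -2/3, -1/2, -1/3, -1/6, 1/6, 1/3, 1/2, 2/3, 1, 4/3, 2, 4


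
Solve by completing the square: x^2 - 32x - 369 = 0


Start: x^2 - 32x - 369 = 0
Move constant: x^2 - 32x = 369
Half of -32 is -16, squared is 256
Add 256 to both sides: x^2 - 32x + 256 = 625
(x - 16)^2 = 625
x - 16 = ±25
x = 16 + 25 = 41 or x = 16 - 25 = -9

x = -9, x = 41


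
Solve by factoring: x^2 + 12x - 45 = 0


We need two numbers that multiply to -45 and add to 12.
Those numbers are 15 and -3 (since 15 * (-3) = -45 and 15 + (-3) = 12).
So x^2 + 12x - 45 = (x + 15)(x - 3) = 0
Setting each factor to zero: x = -15 or x = 3

x = -15, x = 3


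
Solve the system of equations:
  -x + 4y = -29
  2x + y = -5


Using Cramer's rule:
Determinant D = (-1)(1) - (2)(4) = -1 - 8 = -9
Dx = (-29)(1) - (-5)(4) = -29 + 20 = -9
Dy = (-1)(-5) - (2)(-29) = 5 + 58 = 63
x = Dx/D = -9/-9 = 1
y = Dy/D = 63/-9 = -7

x = 1, y = -7


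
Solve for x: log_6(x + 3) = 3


Convert to exponential form: x + 3 = 6^3 = 216
x = 216 - 3 = 213
Check: log_6(213 + 3) = log_6(216) = log_6(216) = 3 ✓

x = 213


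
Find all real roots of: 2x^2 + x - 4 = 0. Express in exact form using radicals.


Using the quadratic formula: x = (-b ± sqrt(b^2 - 4ac)) / (2a)
Here a = 2, b = 1, c = -4
Discriminant = b^2 - 4ac = 1^2 - 4(2)(-4) = 1 + 32 = 33
Since discriminant = 33 > 0, there are two real roots.
x = (-1 ± sqrt(33)) / 4
Numerically: x ≈ 1.1861 or x ≈ -1.6861

x = (-1 + sqrt(33)) / 4 or x = (-1 - sqrt(33)) / 4


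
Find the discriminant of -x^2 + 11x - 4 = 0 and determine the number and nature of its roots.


For ax^2 + bx + c = 0, discriminant D = b^2 - 4ac
Here a = -1, b = 11, c = -4
D = (11)^2 - 4(-1)(-4) = 121 - 16 = 105

D = 105 > 0 but not a perfect square
The equation has 2 distinct real irrational roots.

Discriminant = 105, 2 distinct real irrational roots


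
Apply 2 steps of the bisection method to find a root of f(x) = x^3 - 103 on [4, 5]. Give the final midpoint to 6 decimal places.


f(x) = x^3 - 103
f(4) = -39 < 0
f(5) = 22 > 0

Step 1: midpoint = (4.000000 + 5.000000)/2 = 4.500000
  f(4.500000) = -11.875000
  f(mid) < 0, so root is in [4.500000, 5.000000]

Step 2: midpoint = (4.500000 + 5.000000)/2 = 4.750000
  f(4.750000) = 4.171875
  f(mid) > 0, so root is in [4.500000, 4.750000]

midpoint = 4.750000


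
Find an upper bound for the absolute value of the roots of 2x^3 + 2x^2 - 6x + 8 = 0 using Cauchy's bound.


Cauchy's bound: all roots r satisfy |r| <= 1 + max(|a_i/a_n|) for i = 0,...,n-1
where a_n is the leading coefficient.

Coefficients: [2, 2, -6, 8]
Leading coefficient a_n = 2
Ratios |a_i/a_n|: 1, 3, 4
Maximum ratio: 4
Cauchy's bound: |r| <= 1 + 4 = 5

Upper bound = 5


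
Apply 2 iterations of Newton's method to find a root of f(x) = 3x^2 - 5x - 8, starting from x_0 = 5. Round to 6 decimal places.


Newton's method: x_(n+1) = x_n - f(x_n)/f'(x_n)
f(x) = 3x^2 - 5x - 8
f'(x) = 6x - 5

Iteration 1:
  f(5.000000) = 42.000000
  f'(5.000000) = 25.000000
  x_1 = 5.000000 - (42.000000)/(25.000000) = 3.320000

Iteration 2:
  f(3.320000) = 8.467200
  f'(3.320000) = 14.920000
  x_2 = 3.320000 - (8.467200)/(14.920000) = 2.752493

x_2 = 2.752493


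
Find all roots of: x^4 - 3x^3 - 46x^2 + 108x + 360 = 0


Let p(x) = x^4 - 3x^3 - 46x^2 + 108x + 360. By the rational root theorem (leading coefficient 1), any rational root is an integer divisor of 360: try ±1, ±2, ... in turn.
Test x = 1: value = 420 ≠ 0.
Test x = -1: value = 210 ≠ 0.
Test x = 2: value = 384 ≠ 0.
Test x = -2: value = 0 ✓, so (x + 2) is a factor.
Synthetic division by (x + 2): bring down 1; 1(-2) - 3 = -5; (-5)(-2) - 46 = -36; (-36)(-2) + 108 = 180; 180(-2) + 360 = 0 → quotient x^3 - 5x^2 - 36x + 180, remainder 0.
Continue with the quotient x^3 - 5x^2 - 36x + 180 (candidates must divide 180; re-test x = -2 first in case it repeats).
Test x = -2: value = 224 ≠ 0.
Test x = 3: value = 54 ≠ 0.
Test x = -3: value = 216 ≠ 0.
Test x = 4: value = 20 ≠ 0.
Test x = -4: value = 180 ≠ 0.
Test x = 5: value = 0 ✓, so (x - 5) is a factor.
Synthetic division by (x - 5): bring down 1; 1(5) - 5 = 0; 0(5) - 36 = -36; (-36)(5) + 180 = 0 → quotient x^2 - 36, remainder 0.
Solve the quadratic x^2 - 36 = 0: discriminant = 0^2 - 4(1)(-36) = 0 + 144 = 144.
sqrt(144) = 12, so x = (0 ± 12)/2: x = 6 or x = -6.
Collecting all roots found:

x = -6, x = -2, x = 5, x = 6


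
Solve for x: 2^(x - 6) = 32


Express both sides with the same base.
32 = 2^5
Since the bases match, equate exponents: x - 6 = 5
So x = 5 - (-6) = 11

x = 11


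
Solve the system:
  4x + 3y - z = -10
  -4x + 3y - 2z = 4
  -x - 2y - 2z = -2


Using Cramer's rule. Expand each determinant along the first row.
D  = 4*[3*(-2) - (-2)*(-2)] - 3*[(-4)*(-2) - (-2)*(-1)] + (-1)*[(-4)*(-2) - 3*(-1)]
  = 4*(-10) - 3*(6) + (-1)*(11) = -69
Dx = (-10)*[3*(-2) - (-2)*(-2)] - 3*[4*(-2) - (-2)*(-2)] + (-1)*[4*(-2) - 3*(-2)]
  = (-10)*(-10) - 3*(-12) + (-1)*(-2) = 138
Dy = 4*[4*(-2) - (-2)*(-2)] - (-10)*[(-4)*(-2) - (-2)*(-1)] + (-1)*[(-4)*(-2) - 4*(-1)]
  = 4*(-12) - (-10)*(6) + (-1)*(12) = 0
Dz = 4*[3*(-2) - 4*(-2)] - 3*[(-4)*(-2) - 4*(-1)] + (-10)*[(-4)*(-2) - 3*(-1)]
  = 4*(2) - 3*(12) + (-10)*(11) = -138
x = Dx/D = 138/-69 = -2, y = Dy/D = 0/-69 = 0, z = Dz/D = -138/-69 = 2
Check eq1: (4)(-2) + (3)(0) + (-1)(2) = -10 = -10 ✓
Check eq2: (-4)(-2) + (3)(0) + (-2)(2) = 4 = 4 ✓
Check eq3: (-1)(-2) + (-2)(0) + (-2)(2) = -2 = -2 ✓

x = -2, y = 0, z = 2


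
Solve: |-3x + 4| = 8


An absolute value equation |expr| = 8 gives two cases:
Case 1: -3x + 4 = 8
  -3x = 4, so x = -4/3
Case 2: -3x + 4 = -8
  -3x = -12, so x = 4

x = -4/3, x = 4


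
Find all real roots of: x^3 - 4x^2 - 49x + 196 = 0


Let p(x) = x^3 - 4x^2 - 49x + 196. By the rational root theorem (leading coefficient 1), any rational root is an integer divisor of 196: try ±1, ±2, ... in turn.
Test x = 1: value = 144 ≠ 0.
Test x = -1: value = 240 ≠ 0.
Test x = 2: value = 90 ≠ 0.
Test x = -2: value = 270 ≠ 0.
Test x = 4: value = 0 ✓, so (x - 4) is a factor.
Synthetic division by (x - 4): bring down 1; 1(4) - 4 = 0; 0(4) - 49 = -49; (-49)(4) + 196 = 0 → quotient x^2 - 49, remainder 0.
Solve the quadratic x^2 - 49 = 0: discriminant = 0^2 - 4(1)(-49) = 0 + 196 = 196.
sqrt(196) = 14, so x = (0 ± 14)/2: x = 7 or x = -7.

x = -7, x = 4, x = 7


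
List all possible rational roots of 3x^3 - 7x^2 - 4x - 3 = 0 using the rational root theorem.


Rational root theorem: possible roots are ±p/q where:
  p divides the constant term (-3): p ∈ {1, 3}
  q divides the leading coefficient (3): q ∈ {1, 3}

All possible rational roots: -3, -1, -1/3, 1/3, 1, 3

-3, -1, -1/3, 1/3, 1, 3


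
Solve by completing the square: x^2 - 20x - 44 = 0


Start: x^2 - 20x - 44 = 0
Move constant: x^2 - 20x = 44
Half of -20 is -10, squared is 100
Add 100 to both sides: x^2 - 20x + 100 = 144
(x - 10)^2 = 144
x - 10 = ±12
x = 10 + 12 = 22 or x = 10 - 12 = -2

x = -2, x = 22


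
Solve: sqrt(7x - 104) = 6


Square both sides: 7x - 104 = 6^2 = 36
7x = 36 + 104 = 140
x = 20
Check: sqrt(7*20 - 104) = sqrt(36) = 6 ✓

x = 20


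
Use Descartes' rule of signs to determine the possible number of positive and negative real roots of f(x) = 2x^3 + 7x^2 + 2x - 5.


Descartes' rule of signs:

For positive roots, count sign changes in f(x) = 2x^3 + 7x^2 + 2x - 5:
Signs of coefficients: +, +, +, -
Number of sign changes: 1
Possible positive real roots: 1

For negative roots, examine f(-x) = -2x^3 + 7x^2 - 2x - 5:
Signs of coefficients: -, +, -, -
Number of sign changes: 2
Possible negative real roots: 2, 0

Positive roots: 1; Negative roots: 2 or 0


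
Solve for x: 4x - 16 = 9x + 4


Starting with: 4x - 16 = 9x + 4
Move all x terms to left: (4 - 9)x = 4 + 16
Simplify: -5x = 20
Divide both sides by -5: x = -4

x = -4


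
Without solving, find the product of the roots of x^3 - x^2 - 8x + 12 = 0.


By Vieta's formulas for x^3 + bx^2 + cx + d = 0:
  r1 + r2 + r3 = -b/a = 1
  r1*r2 + r1*r3 + r2*r3 = c/a = -8
  r1*r2*r3 = -d/a = -12


Product = -12


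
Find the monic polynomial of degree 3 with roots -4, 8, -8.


A monic polynomial with roots -4, 8, -8 is:
p(x) = (x + 4)(x - 8)(x + 8)
After multiplying by (x + 4): x + 4
After multiplying by (x - 8): x^2 - 4x - 32
After multiplying by (x + 8): x^3 + 4x^2 - 64x - 256

x^3 + 4x^2 - 64x - 256


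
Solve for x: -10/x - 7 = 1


Subtract -7 from both sides: -10/x = 8
Multiply both sides by x: -10 = 8 * x
Divide by 8: x = -5/4

x = -5/4


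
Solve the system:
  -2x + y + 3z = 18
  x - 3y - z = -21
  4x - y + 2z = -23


Using Cramer's rule. Expand each determinant along the first row.
D  = (-2)*[(-3)*2 - (-1)*(-1)] - 1*[1*2 - (-1)*4] + 3*[1*(-1) - (-3)*4]
  = (-2)*(-7) - 1*(6) + 3*(11) = 41
Dx = 18*[(-3)*2 - (-1)*(-1)] - 1*[(-21)*2 - (-1)*(-23)] + 3*[(-21)*(-1) - (-3)*(-23)]
  = 18*(-7) - 1*(-65) + 3*(-48) = -205
Dy = (-2)*[(-21)*2 - (-1)*(-23)] - 18*[1*2 - (-1)*4] + 3*[1*(-23) - (-21)*4]
  = (-2)*(-65) - 18*(6) + 3*(61) = 205
Dz = (-2)*[(-3)*(-23) - (-21)*(-1)] - 1*[1*(-23) - (-21)*4] + 18*[1*(-1) - (-3)*4]
  = (-2)*(48) - 1*(61) + 18*(11) = 41
x = Dx/D = -205/41 = -5, y = Dy/D = 205/41 = 5, z = Dz/D = 41/41 = 1
Check eq1: (-2)(-5) + (1)(5) + (3)(1) = 18 = 18 ✓
Check eq2: (1)(-5) + (-3)(5) + (-1)(1) = -21 = -21 ✓
Check eq3: (4)(-5) + (-1)(5) + (2)(1) = -23 = -23 ✓

x = -5, y = 5, z = 1


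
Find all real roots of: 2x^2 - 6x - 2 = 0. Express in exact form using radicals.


Using the quadratic formula: x = (-b ± sqrt(b^2 - 4ac)) / (2a)
Here a = 2, b = -6, c = -2
Discriminant = b^2 - 4ac = (-6)^2 - 4(2)(-2) = 36 + 16 = 52
Since discriminant = 52 > 0, there are two real roots.
x = (6 ± 2*sqrt(13)) / 4
Simplifying: x = (3 ± sqrt(13)) / 2
Numerically: x ≈ 3.3028 or x ≈ -0.3028

x = (3 + sqrt(13)) / 2 or x = (3 - sqrt(13)) / 2


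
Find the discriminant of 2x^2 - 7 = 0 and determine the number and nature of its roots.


For ax^2 + bx + c = 0, discriminant D = b^2 - 4ac
Here a = 2, b = 0, c = -7
D = (0)^2 - 4(2)(-7) = 0 + 56 = 56

D = 56 > 0 but not a perfect square
The equation has 2 distinct real irrational roots.

Discriminant = 56, 2 distinct real irrational roots


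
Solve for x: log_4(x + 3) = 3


Convert to exponential form: x + 3 = 4^3 = 64
x = 64 - 3 = 61
Check: log_4(61 + 3) = log_4(64) = log_4(64) = 3 ✓

x = 61


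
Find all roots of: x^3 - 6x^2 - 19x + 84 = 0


Let p(x) = x^3 - 6x^2 - 19x + 84. By the rational root theorem (leading coefficient 1), any rational root is an integer divisor of 84: try ±1, ±2, ... in turn.
Test x = 1: value = 60 ≠ 0.
Test x = -1: value = 96 ≠ 0.
Test x = 2: value = 30 ≠ 0.
Test x = -2: value = 90 ≠ 0.
Test x = 3: value = 0 ✓, so (x - 3) is a factor.
Synthetic division by (x - 3): bring down 1; 1(3) - 6 = -3; (-3)(3) - 19 = -28; (-28)(3) + 84 = 0 → quotient x^2 - 3x - 28, remainder 0.
Solve the quadratic x^2 - 3x - 28 = 0: discriminant = (-3)^2 - 4(1)(-28) = 9 + 112 = 121.
sqrt(121) = 11, so x = (3 ± 11)/2: x = 7 or x = -4.
Collecting all roots found:

x = -4, x = 3, x = 7


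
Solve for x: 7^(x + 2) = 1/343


Express both sides with the same base.
1/343 = 7^(-3)
Since the bases match, equate exponents: x + 2 = -3
So x = -3 - (2) = -5

x = -5


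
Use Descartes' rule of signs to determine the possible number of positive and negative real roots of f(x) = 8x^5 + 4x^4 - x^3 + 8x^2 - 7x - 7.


Descartes' rule of signs:

For positive roots, count sign changes in f(x) = 8x^5 + 4x^4 - x^3 + 8x^2 - 7x - 7:
Signs of coefficients: +, +, -, +, -, -
Number of sign changes: 3
Possible positive real roots: 3, 1

For negative roots, examine f(-x) = -8x^5 + 4x^4 + x^3 + 8x^2 + 7x - 7:
Signs of coefficients: -, +, +, +, +, -
Number of sign changes: 2
Possible negative real roots: 2, 0

Positive roots: 3 or 1; Negative roots: 2 or 0


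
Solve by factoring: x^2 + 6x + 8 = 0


We need two numbers that multiply to 8 and add to 6.
Those numbers are 2 and 4 (since 2 * 4 = 8 and 2 + 4 = 6).
So x^2 + 6x + 8 = (x + 2)(x + 4) = 0
Setting each factor to zero: x = -2 or x = -4

x = -4, x = -2


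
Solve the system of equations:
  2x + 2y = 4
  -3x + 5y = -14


Using Cramer's rule:
Determinant D = (2)(5) - (-3)(2) = 10 + 6 = 16
Dx = (4)(5) - (-14)(2) = 20 + 28 = 48
Dy = (2)(-14) - (-3)(4) = -28 + 12 = -16
x = Dx/D = 48/16 = 3
y = Dy/D = -16/16 = -1

x = 3, y = -1


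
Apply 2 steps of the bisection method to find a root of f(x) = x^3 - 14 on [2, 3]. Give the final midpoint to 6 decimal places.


f(x) = x^3 - 14
f(2) = -6 < 0
f(3) = 13 > 0

Step 1: midpoint = (2.000000 + 3.000000)/2 = 2.500000
  f(2.500000) = 1.625000
  f(mid) > 0, so root is in [2.000000, 2.500000]

Step 2: midpoint = (2.000000 + 2.500000)/2 = 2.250000
  f(2.250000) = -2.609375
  f(mid) < 0, so root is in [2.250000, 2.500000]

midpoint = 2.250000


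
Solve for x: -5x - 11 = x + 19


Starting with: -5x - 11 = x + 19
Move all x terms to left: (-5 - 1)x = 19 + 11
Simplify: -6x = 30
Divide both sides by -6: x = -5

x = -5


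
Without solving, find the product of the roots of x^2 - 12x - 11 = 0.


By Vieta's formulas for ax^2 + bx + c = 0:
  Sum of roots = -b/a
  Product of roots = c/a

Here a = 1, b = -12, c = -11
Sum = -(-12)/1 = 12
Product = -11/1 = -11

Product = -11


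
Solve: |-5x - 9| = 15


An absolute value equation |expr| = 15 gives two cases:
Case 1: -5x - 9 = 15
  -5x = 24, so x = -24/5
Case 2: -5x - 9 = -15
  -5x = -6, so x = 6/5

x = -24/5, x = 6/5


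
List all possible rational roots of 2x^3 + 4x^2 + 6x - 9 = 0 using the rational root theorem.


Rational root theorem: possible roots are ±p/q where:
  p divides the constant term (-9): p ∈ {1, 3, 9}
  q divides the leading coefficient (2): q ∈ {1, 2}

All possible rational roots: -9, -9/2, -3, -3/2, -1, -1/2, 1/2, 1, 3/2, 3, 9/2, 9

-9, -9/2, -3, -3/2, -1, -1/2, 1/2, 1, 3/2, 3, 9/2, 9


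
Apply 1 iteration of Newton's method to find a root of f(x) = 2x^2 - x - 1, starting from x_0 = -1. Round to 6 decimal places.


Newton's method: x_(n+1) = x_n - f(x_n)/f'(x_n)
f(x) = 2x^2 - x - 1
f'(x) = 4x - 1

Iteration 1:
  f(-1.000000) = 2.000000
  f'(-1.000000) = -5.000000
  x_1 = -1.000000 - (2.000000)/(-5.000000) = -0.600000

x_1 = -0.600000


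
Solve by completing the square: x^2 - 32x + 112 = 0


Start: x^2 - 32x + 112 = 0
Move constant: x^2 - 32x = -112
Half of -32 is -16, squared is 256
Add 256 to both sides: x^2 - 32x + 256 = 144
(x - 16)^2 = 144
x - 16 = ±12
x = 16 + 12 = 28 or x = 16 - 12 = 4

x = 4, x = 28


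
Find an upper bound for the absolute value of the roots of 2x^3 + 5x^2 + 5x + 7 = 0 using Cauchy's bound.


Cauchy's bound: all roots r satisfy |r| <= 1 + max(|a_i/a_n|) for i = 0,...,n-1
where a_n is the leading coefficient.

Coefficients: [2, 5, 5, 7]
Leading coefficient a_n = 2
Ratios |a_i/a_n|: 5/2, 5/2, 7/2
Maximum ratio: 7/2
Cauchy's bound: |r| <= 1 + 7/2 = 9/2

Upper bound = 9/2


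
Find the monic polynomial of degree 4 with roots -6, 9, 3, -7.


A monic polynomial with roots -6, 9, 3, -7 is:
p(x) = (x + 6)(x - 9)(x - 3)(x + 7)
After multiplying by (x + 6): x + 6
After multiplying by (x - 9): x^2 - 3x - 54
After multiplying by (x - 3): x^3 - 6x^2 - 45x + 162
After multiplying by (x + 7): x^4 + x^3 - 87x^2 - 153x + 1134

x^4 + x^3 - 87x^2 - 153x + 1134


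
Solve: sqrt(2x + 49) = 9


Square both sides: 2x + 49 = 9^2 = 81
2x = 81 - 49 = 32
x = 16
Check: sqrt(2*16 + 49) = sqrt(81) = 9 ✓

x = 16


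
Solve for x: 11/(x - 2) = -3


Multiply both sides by (x - 2): 11 = -3(x - 2)
Distribute: 11 = -3x + 6
-3x = 11 - 6 = 5
x = -5/3

x = -5/3


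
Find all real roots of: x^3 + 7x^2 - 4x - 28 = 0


Let p(x) = x^3 + 7x^2 - 4x - 28. By the rational root theorem (leading coefficient 1), any rational root is an integer divisor of 28: try ±1, ±2, ... in turn.
Test x = 1: value = -24 ≠ 0.
Test x = -1: value = -18 ≠ 0.
Test x = 2: value = 0 ✓, so (x - 2) is a factor.
Synthetic division by (x - 2): bring down 1; 1(2) + 7 = 9; 9(2) - 4 = 14; 14(2) - 28 = 0 → quotient x^2 + 9x + 14, remainder 0.
Solve the quadratic x^2 + 9x + 14 = 0: discriminant = 9^2 - 4(1)(14) = 81 - 56 = 25.
sqrt(25) = 5, so x = (-9 ± 5)/2: x = -2 or x = -7.

x = -7, x = -2, x = 2


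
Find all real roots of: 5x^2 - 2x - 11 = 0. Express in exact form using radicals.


Using the quadratic formula: x = (-b ± sqrt(b^2 - 4ac)) / (2a)
Here a = 5, b = -2, c = -11
Discriminant = b^2 - 4ac = (-2)^2 - 4(5)(-11) = 4 + 220 = 224
Since discriminant = 224 > 0, there are two real roots.
x = (2 ± 4*sqrt(14)) / 10
Simplifying: x = (1 ± 2*sqrt(14)) / 5
Numerically: x ≈ 1.6967 or x ≈ -1.2967

x = (1 + 2*sqrt(14)) / 5 or x = (1 - 2*sqrt(14)) / 5


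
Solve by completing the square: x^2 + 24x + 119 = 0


Start: x^2 + 24x + 119 = 0
Move constant: x^2 + 24x = -119
Half of 24 is 12, squared is 144
Add 144 to both sides: x^2 + 24x + 144 = 25
(x + 12)^2 = 25
x + 12 = ±5
x = -12 + 5 = -7 or x = -12 - 5 = -17

x = -17, x = -7


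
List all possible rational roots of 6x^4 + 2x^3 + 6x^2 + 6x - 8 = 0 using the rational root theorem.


Rational root theorem: possible roots are ±p/q where:
  p divides the constant term (-8): p ∈ {1, 2, 4, 8}
  q divides the leading coefficient (6): q ∈ {1, 2, 3, 6}

All possible rational roots: -8, -4, -8/3, -2, -4/3, -1, -2/3, -1/2, -1/3, -1/6, 1/6, 1/3, 1/2, 2/3, 1, 4/3, 2, 8/3, 4, 8

-8, -4, -8/3, -2, -4/3, -1, -2/3, -1/2, -1/3, -1/6, 1/6, 1/3, 1/2, 2/3, 1, 4/3, 2, 8/3, 4, 8


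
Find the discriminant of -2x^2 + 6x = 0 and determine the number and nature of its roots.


For ax^2 + bx + c = 0, discriminant D = b^2 - 4ac
Here a = -2, b = 6, c = 0
D = (6)^2 - 4(-2)(0) = 36 - 0 = 36

D = 36 > 0 and is a perfect square (sqrt = 6)
The equation has 2 distinct real rational roots.

Discriminant = 36, 2 distinct real rational roots


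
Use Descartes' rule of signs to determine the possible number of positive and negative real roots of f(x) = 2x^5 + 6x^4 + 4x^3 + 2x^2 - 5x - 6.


Descartes' rule of signs:

For positive roots, count sign changes in f(x) = 2x^5 + 6x^4 + 4x^3 + 2x^2 - 5x - 6:
Signs of coefficients: +, +, +, +, -, -
Number of sign changes: 1
Possible positive real roots: 1

For negative roots, examine f(-x) = -2x^5 + 6x^4 - 4x^3 + 2x^2 + 5x - 6:
Signs of coefficients: -, +, -, +, +, -
Number of sign changes: 4
Possible negative real roots: 4, 2, 0

Positive roots: 1; Negative roots: 4 or 2 or 0


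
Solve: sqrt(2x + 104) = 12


Square both sides: 2x + 104 = 12^2 = 144
2x = 144 - 104 = 40
x = 20
Check: sqrt(2*20 + 104) = sqrt(144) = 12 ✓

x = 20


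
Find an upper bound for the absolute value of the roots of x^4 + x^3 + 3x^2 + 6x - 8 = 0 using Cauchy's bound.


Cauchy's bound: all roots r satisfy |r| <= 1 + max(|a_i/a_n|) for i = 0,...,n-1
where a_n is the leading coefficient.

Coefficients: [1, 1, 3, 6, -8]
Leading coefficient a_n = 1
Ratios |a_i/a_n|: 1, 3, 6, 8
Maximum ratio: 8
Cauchy's bound: |r| <= 1 + 8 = 9

Upper bound = 9


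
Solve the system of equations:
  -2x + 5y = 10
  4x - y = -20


Using Cramer's rule:
Determinant D = (-2)(-1) - (4)(5) = 2 - 20 = -18
Dx = (10)(-1) - (-20)(5) = -10 + 100 = 90
Dy = (-2)(-20) - (4)(10) = 40 - 40 = 0
x = Dx/D = 90/-18 = -5
y = Dy/D = 0/-18 = 0

x = -5, y = 0


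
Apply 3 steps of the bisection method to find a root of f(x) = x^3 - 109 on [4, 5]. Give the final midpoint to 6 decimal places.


f(x) = x^3 - 109
f(4) = -45 < 0
f(5) = 16 > 0

Step 1: midpoint = (4.000000 + 5.000000)/2 = 4.500000
  f(4.500000) = -17.875000
  f(mid) < 0, so root is in [4.500000, 5.000000]

Step 2: midpoint = (4.500000 + 5.000000)/2 = 4.750000
  f(4.750000) = -1.828125
  f(mid) < 0, so root is in [4.750000, 5.000000]

Step 3: midpoint = (4.750000 + 5.000000)/2 = 4.875000
  f(4.875000) = 6.857422
  f(mid) > 0, so root is in [4.750000, 4.875000]

midpoint = 4.875000


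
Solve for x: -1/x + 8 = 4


Subtract 8 from both sides: -1/x = -4
Multiply both sides by x: -1 = -4 * x
Divide by -4: x = 1/4

x = 1/4


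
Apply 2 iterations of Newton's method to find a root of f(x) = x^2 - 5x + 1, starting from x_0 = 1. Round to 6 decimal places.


Newton's method: x_(n+1) = x_n - f(x_n)/f'(x_n)
f(x) = x^2 - 5x + 1
f'(x) = 2x - 5

Iteration 1:
  f(1.000000) = -3.000000
  f'(1.000000) = -3.000000
  x_1 = 1.000000 - (-3.000000)/(-3.000000) = 0.000000

Iteration 2:
  f(0.000000) = 1.000000
  f'(0.000000) = -5.000000
  x_2 = 0.000000 - (1.000000)/(-5.000000) = 0.200000

x_2 = 0.200000


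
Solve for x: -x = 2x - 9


Starting with: -x = 2x - 9
Move all x terms to left: (-1 - 2)x = -9 - 0
Simplify: -3x = -9
Divide both sides by -3: x = 3

x = 3


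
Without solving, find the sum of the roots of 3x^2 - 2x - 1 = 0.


By Vieta's formulas for ax^2 + bx + c = 0:
  Sum of roots = -b/a
  Product of roots = c/a

Here a = 3, b = -2, c = -1
Sum = -(-2)/3 = 2/3
Product = -1/3 = -1/3

Sum = 2/3


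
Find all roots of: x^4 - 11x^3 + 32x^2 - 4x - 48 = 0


Let p(x) = x^4 - 11x^3 + 32x^2 - 4x - 48. By the rational root theorem (leading coefficient 1), any rational root is an integer divisor of 48: try ±1, ±2, ... in turn.
Test x = 1: value = -30 ≠ 0.
Test x = -1: value = 0 ✓, so (x + 1) is a factor.
Synthetic division by (x + 1): bring down 1; 1(-1) - 11 = -12; (-12)(-1) + 32 = 44; 44(-1) - 4 = -48; (-48)(-1) - 48 = 0 → quotient x^3 - 12x^2 + 44x - 48, remainder 0.
Continue with the quotient x^3 - 12x^2 + 44x - 48 (candidates must divide 48; re-test x = -1 first in case it repeats).
Test x = -1: value = -105 ≠ 0.
Test x = 2: value = 0 ✓, so (x - 2) is a factor.
Synthetic division by (x - 2): bring down 1; 1(2) - 12 = -10; (-10)(2) + 44 = 24; 24(2) - 48 = 0 → quotient x^2 - 10x + 24, remainder 0.
Solve the quadratic x^2 - 10x + 24 = 0: discriminant = (-10)^2 - 4(1)(24) = 100 - 96 = 4.
sqrt(4) = 2, so x = (10 ± 2)/2: x = 6 or x = 4.
Collecting all roots found:

x = -1, x = 2, x = 4, x = 6


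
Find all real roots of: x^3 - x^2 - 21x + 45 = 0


Let p(x) = x^3 - x^2 - 21x + 45. By the rational root theorem (leading coefficient 1), any rational root is an integer divisor of 45: try ±1, ±2, ... in turn.
Test x = 1: value = 24 ≠ 0.
Test x = -1: value = 64 ≠ 0.
Test x = 3: value = 0 ✓, so (x - 3) is a factor.
Synthetic division by (x - 3): bring down 1; 1(3) - 1 = 2; 2(3) - 21 = -15; (-15)(3) + 45 = 0 → quotient x^2 + 2x - 15, remainder 0.
Solve the quadratic x^2 + 2x - 15 = 0: discriminant = 2^2 - 4(1)(-15) = 4 + 60 = 64.
sqrt(64) = 8, so x = (-2 ± 8)/2: x = 3 or x = -5.

x = -5, x = 3 (multiplicity 2)


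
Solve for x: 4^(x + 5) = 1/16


Express both sides with the same base.
1/16 = 4^(-2)
Since the bases match, equate exponents: x + 5 = -2
So x = -2 - (5) = -7

x = -7


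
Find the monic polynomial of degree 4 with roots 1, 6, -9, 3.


A monic polynomial with roots 1, 6, -9, 3 is:
p(x) = (x - 1)(x - 6)(x + 9)(x - 3)
After multiplying by (x - 1): x - 1
After multiplying by (x - 6): x^2 - 7x + 6
After multiplying by (x + 9): x^3 + 2x^2 - 57x + 54
After multiplying by (x - 3): x^4 - x^3 - 63x^2 + 225x - 162

x^4 - x^3 - 63x^2 + 225x - 162


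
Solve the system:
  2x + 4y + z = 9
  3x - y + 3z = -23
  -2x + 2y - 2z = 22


Using Cramer's rule. Expand each determinant along the first row.
D  = 2*[(-1)*(-2) - 3*2] - 4*[3*(-2) - 3*(-2)] + 1*[3*2 - (-1)*(-2)]
  = 2*(-4) - 4*(0) + 1*(4) = -4
Dx = 9*[(-1)*(-2) - 3*2] - 4*[(-23)*(-2) - 3*22] + 1*[(-23)*2 - (-1)*22]
  = 9*(-4) - 4*(-20) + 1*(-24) = 20
Dy = 2*[(-23)*(-2) - 3*22] - 9*[3*(-2) - 3*(-2)] + 1*[3*22 - (-23)*(-2)]
  = 2*(-20) - 9*(0) + 1*(20) = -20
Dz = 2*[(-1)*22 - (-23)*2] - 4*[3*22 - (-23)*(-2)] + 9*[3*2 - (-1)*(-2)]
  = 2*(24) - 4*(20) + 9*(4) = 4
x = Dx/D = 20/-4 = -5, y = Dy/D = -20/-4 = 5, z = Dz/D = 4/-4 = -1
Check eq1: (2)(-5) + (4)(5) + (1)(-1) = 9 = 9 ✓
Check eq2: (3)(-5) + (-1)(5) + (3)(-1) = -23 = -23 ✓
Check eq3: (-2)(-5) + (2)(5) + (-2)(-1) = 22 = 22 ✓

x = -5, y = 5, z = -1


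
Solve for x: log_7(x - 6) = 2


Convert to exponential form: x - 6 = 7^2 = 49
x = 49 + 6 = 55
Check: log_7(55 - 6) = log_7(49) = log_7(49) = 2 ✓

x = 55


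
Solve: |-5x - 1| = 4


An absolute value equation |expr| = 4 gives two cases:
Case 1: -5x - 1 = 4
  -5x = 5, so x = -1
Case 2: -5x - 1 = -4
  -5x = -3, so x = 3/5

x = -1, x = 3/5


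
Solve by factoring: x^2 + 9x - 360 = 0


We need two numbers that multiply to -360 and add to 9.
Those numbers are -15 and 24 (since (-15) * 24 = -360 and (-15) + 24 = 9).
So x^2 + 9x - 360 = (x - 15)(x + 24) = 0
Setting each factor to zero: x = 15 or x = -24

x = -24, x = 15


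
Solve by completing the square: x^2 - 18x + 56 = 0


Start: x^2 - 18x + 56 = 0
Move constant: x^2 - 18x = -56
Half of -18 is -9, squared is 81
Add 81 to both sides: x^2 - 18x + 81 = 25
(x - 9)^2 = 25
x - 9 = ±5
x = 9 + 5 = 14 or x = 9 - 5 = 4

x = 4, x = 14


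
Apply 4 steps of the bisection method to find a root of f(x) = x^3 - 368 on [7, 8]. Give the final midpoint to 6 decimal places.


f(x) = x^3 - 368
f(7) = -25 < 0
f(8) = 144 > 0

Step 1: midpoint = (7.000000 + 8.000000)/2 = 7.500000
  f(7.500000) = 53.875000
  f(mid) > 0, so root is in [7.000000, 7.500000]

Step 2: midpoint = (7.000000 + 7.500000)/2 = 7.250000
  f(7.250000) = 13.078125
  f(mid) > 0, so root is in [7.000000, 7.250000]

Step 3: midpoint = (7.000000 + 7.250000)/2 = 7.125000
  f(7.125000) = -6.294922
  f(mid) < 0, so root is in [7.125000, 7.250000]

Step 4: midpoint = (7.125000 + 7.250000)/2 = 7.187500
  f(7.187500) = 3.307373
  f(mid) > 0, so root is in [7.125000, 7.187500]

midpoint = 7.187500


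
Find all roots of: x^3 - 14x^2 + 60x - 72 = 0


Let p(x) = x^3 - 14x^2 + 60x - 72. By the rational root theorem (leading coefficient 1), any rational root is an integer divisor of 72: try ±1, ±2, ... in turn.
Test x = 1: value = -25 ≠ 0.
Test x = -1: value = -147 ≠ 0.
Test x = 2: value = 0 ✓, so (x - 2) is a factor.
Synthetic division by (x - 2): bring down 1; 1(2) - 14 = -12; (-12)(2) + 60 = 36; 36(2) - 72 = 0 → quotient x^2 - 12x + 36, remainder 0.
Solve the quadratic x^2 - 12x + 36 = 0: discriminant = (-12)^2 - 4(1)(36) = 144 - 144 = 0.
Discriminant = 0, so a double root: x = 12/2 = 6.
Collecting all roots found:

x = 2, x = 6 (multiplicity 2)


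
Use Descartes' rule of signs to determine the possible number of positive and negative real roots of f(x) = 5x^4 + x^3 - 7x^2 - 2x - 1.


Descartes' rule of signs:

For positive roots, count sign changes in f(x) = 5x^4 + x^3 - 7x^2 - 2x - 1:
Signs of coefficients: +, +, -, -, -
Number of sign changes: 1
Possible positive real roots: 1

For negative roots, examine f(-x) = 5x^4 - x^3 - 7x^2 + 2x - 1:
Signs of coefficients: +, -, -, +, -
Number of sign changes: 3
Possible negative real roots: 3, 1

Positive roots: 1; Negative roots: 3 or 1


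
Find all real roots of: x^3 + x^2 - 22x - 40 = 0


Let p(x) = x^3 + x^2 - 22x - 40. By the rational root theorem (leading coefficient 1), any rational root is an integer divisor of 40: try ±1, ±2, ... in turn.
Test x = 1: value = -60 ≠ 0.
Test x = -1: value = -18 ≠ 0.
Test x = 2: value = -72 ≠ 0.
Test x = -2: value = 0 ✓, so (x + 2) is a factor.
Synthetic division by (x + 2): bring down 1; 1(-2) + 1 = -1; (-1)(-2) - 22 = -20; (-20)(-2) - 40 = 0 → quotient x^2 - x - 20, remainder 0.
Solve the quadratic x^2 - x - 20 = 0: discriminant = (-1)^2 - 4(1)(-20) = 1 + 80 = 81.
sqrt(81) = 9, so x = (1 ± 9)/2: x = 5 or x = -4.

x = -4, x = -2, x = 5


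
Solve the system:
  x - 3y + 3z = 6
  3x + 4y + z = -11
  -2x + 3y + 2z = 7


Using Cramer's rule. Expand each determinant along the first row.
D  = 1*[4*2 - 1*3] - (-3)*[3*2 - 1*(-2)] + 3*[3*3 - 4*(-2)]
  = 1*(5) - (-3)*(8) + 3*(17) = 80
Dx = 6*[4*2 - 1*3] - (-3)*[(-11)*2 - 1*7] + 3*[(-11)*3 - 4*7]
  = 6*(5) - (-3)*(-29) + 3*(-61) = -240
Dy = 1*[(-11)*2 - 1*7] - 6*[3*2 - 1*(-2)] + 3*[3*7 - (-11)*(-2)]
  = 1*(-29) - 6*(8) + 3*(-1) = -80
Dz = 1*[4*7 - (-11)*3] - (-3)*[3*7 - (-11)*(-2)] + 6*[3*3 - 4*(-2)]
  = 1*(61) - (-3)*(-1) + 6*(17) = 160
x = Dx/D = -240/80 = -3, y = Dy/D = -80/80 = -1, z = Dz/D = 160/80 = 2
Check eq1: (1)(-3) + (-3)(-1) + (3)(2) = 6 = 6 ✓
Check eq2: (3)(-3) + (4)(-1) + (1)(2) = -11 = -11 ✓
Check eq3: (-2)(-3) + (3)(-1) + (2)(2) = 7 = 7 ✓

x = -3, y = -1, z = 2


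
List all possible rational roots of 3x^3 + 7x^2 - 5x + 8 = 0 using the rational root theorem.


Rational root theorem: possible roots are ±p/q where:
  p divides the constant term (8): p ∈ {1, 2, 4, 8}
  q divides the leading coefficient (3): q ∈ {1, 3}

All possible rational roots: -8, -4, -8/3, -2, -4/3, -1, -2/3, -1/3, 1/3, 2/3, 1, 4/3, 2, 8/3, 4, 8

-8, -4, -8/3, -2, -4/3, -1, -2/3, -1/3, 1/3, 2/3, 1, 4/3, 2, 8/3, 4, 8


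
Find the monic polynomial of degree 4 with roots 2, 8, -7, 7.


A monic polynomial with roots 2, 8, -7, 7 is:
p(x) = (x - 2)(x - 8)(x + 7)(x - 7)
After multiplying by (x - 2): x - 2
After multiplying by (x - 8): x^2 - 10x + 16
After multiplying by (x + 7): x^3 - 3x^2 - 54x + 112
After multiplying by (x - 7): x^4 - 10x^3 - 33x^2 + 490x - 784

x^4 - 10x^3 - 33x^2 + 490x - 784


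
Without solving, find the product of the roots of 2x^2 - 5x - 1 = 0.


By Vieta's formulas for ax^2 + bx + c = 0:
  Sum of roots = -b/a
  Product of roots = c/a

Here a = 2, b = -5, c = -1
Sum = -(-5)/2 = 5/2
Product = -1/2 = -1/2

Product = -1/2


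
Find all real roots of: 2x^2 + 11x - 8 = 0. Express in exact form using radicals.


Using the quadratic formula: x = (-b ± sqrt(b^2 - 4ac)) / (2a)
Here a = 2, b = 11, c = -8
Discriminant = b^2 - 4ac = 11^2 - 4(2)(-8) = 121 + 64 = 185
Since discriminant = 185 > 0, there are two real roots.
x = (-11 ± sqrt(185)) / 4
Numerically: x ≈ 0.6504 or x ≈ -6.1504

x = (-11 + sqrt(185)) / 4 or x = (-11 - sqrt(185)) / 4


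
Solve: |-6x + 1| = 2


An absolute value equation |expr| = 2 gives two cases:
Case 1: -6x + 1 = 2
  -6x = 1, so x = -1/6
Case 2: -6x + 1 = -2
  -6x = -3, so x = 1/2

x = -1/6, x = 1/2


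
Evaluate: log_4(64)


We need the exponent such that 4^? = 64
4^3 = 64
Therefore log_4(64) = 3

3


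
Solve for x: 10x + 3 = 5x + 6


Starting with: 10x + 3 = 5x + 6
Move all x terms to left: (10 - 5)x = 6 - 3
Simplify: 5x = 3
Divide both sides by 5: x = 3/5

x = 3/5


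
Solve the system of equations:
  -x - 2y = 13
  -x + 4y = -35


Using Cramer's rule:
Determinant D = (-1)(4) - (-1)(-2) = -4 - 2 = -6
Dx = (13)(4) - (-35)(-2) = 52 - 70 = -18
Dy = (-1)(-35) - (-1)(13) = 35 + 13 = 48
x = Dx/D = -18/-6 = 3
y = Dy/D = 48/-6 = -8

x = 3, y = -8


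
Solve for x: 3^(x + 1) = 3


Express both sides with the same base.
3 = 3^1
Since the bases match, equate exponents: x + 1 = 1
So x = 1 - (1) = 0

x = 0


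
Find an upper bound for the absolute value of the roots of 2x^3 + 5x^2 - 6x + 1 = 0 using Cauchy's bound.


Cauchy's bound: all roots r satisfy |r| <= 1 + max(|a_i/a_n|) for i = 0,...,n-1
where a_n is the leading coefficient.

Coefficients: [2, 5, -6, 1]
Leading coefficient a_n = 2
Ratios |a_i/a_n|: 5/2, 3, 1/2
Maximum ratio: 3
Cauchy's bound: |r| <= 1 + 3 = 4

Upper bound = 4


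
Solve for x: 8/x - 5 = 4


Subtract -5 from both sides: 8/x = 9
Multiply both sides by x: 8 = 9 * x
Divide by 9: x = 8/9

x = 8/9


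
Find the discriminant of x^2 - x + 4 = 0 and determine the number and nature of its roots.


For ax^2 + bx + c = 0, discriminant D = b^2 - 4ac
Here a = 1, b = -1, c = 4
D = (-1)^2 - 4(1)(4) = 1 - 16 = -15

D = -15 < 0
The equation has no real roots (2 complex conjugate roots).

Discriminant = -15, no real roots (2 complex conjugate roots)


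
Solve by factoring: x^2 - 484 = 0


We need two numbers that multiply to -484 and add to 0.
Those numbers are 22 and -22 (since 22 * (-22) = -484 and 22 + (-22) = 0).
So x^2 - 484 = (x + 22)(x - 22) = 0
Setting each factor to zero: x = -22 or x = 22

x = -22, x = 22


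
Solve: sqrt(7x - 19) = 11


Square both sides: 7x - 19 = 11^2 = 121
7x = 121 + 19 = 140
x = 20
Check: sqrt(7*20 - 19) = sqrt(121) = 11 ✓

x = 20


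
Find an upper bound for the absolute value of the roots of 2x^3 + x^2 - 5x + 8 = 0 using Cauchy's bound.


Cauchy's bound: all roots r satisfy |r| <= 1 + max(|a_i/a_n|) for i = 0,...,n-1
where a_n is the leading coefficient.

Coefficients: [2, 1, -5, 8]
Leading coefficient a_n = 2
Ratios |a_i/a_n|: 1/2, 5/2, 4
Maximum ratio: 4
Cauchy's bound: |r| <= 1 + 4 = 5

Upper bound = 5


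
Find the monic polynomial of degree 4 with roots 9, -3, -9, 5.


A monic polynomial with roots 9, -3, -9, 5 is:
p(x) = (x - 9)(x + 3)(x + 9)(x - 5)
After multiplying by (x - 9): x - 9
After multiplying by (x + 3): x^2 - 6x - 27
After multiplying by (x + 9): x^3 + 3x^2 - 81x - 243
After multiplying by (x - 5): x^4 - 2x^3 - 96x^2 + 162x + 1215

x^4 - 2x^3 - 96x^2 + 162x + 1215


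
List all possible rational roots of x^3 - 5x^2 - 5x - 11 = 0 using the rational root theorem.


Rational root theorem: possible roots are ±p/q where:
  p divides the constant term (-11): p ∈ {1, 11}
  q divides the leading coefficient (1): q ∈ {1}

All possible rational roots: -11, -1, 1, 11

-11, -1, 1, 11


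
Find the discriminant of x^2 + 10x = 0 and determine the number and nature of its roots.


For ax^2 + bx + c = 0, discriminant D = b^2 - 4ac
Here a = 1, b = 10, c = 0
D = (10)^2 - 4(1)(0) = 100 - 0 = 100

D = 100 > 0 and is a perfect square (sqrt = 10)
The equation has 2 distinct real rational roots.

Discriminant = 100, 2 distinct real rational roots


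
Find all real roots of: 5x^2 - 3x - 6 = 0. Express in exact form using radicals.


Using the quadratic formula: x = (-b ± sqrt(b^2 - 4ac)) / (2a)
Here a = 5, b = -3, c = -6
Discriminant = b^2 - 4ac = (-3)^2 - 4(5)(-6) = 9 + 120 = 129
Since discriminant = 129 > 0, there are two real roots.
x = (3 ± sqrt(129)) / 10
Numerically: x ≈ 1.4358 or x ≈ -0.8358

x = (3 + sqrt(129)) / 10 or x = (3 - sqrt(129)) / 10


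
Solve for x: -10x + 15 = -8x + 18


Starting with: -10x + 15 = -8x + 18
Move all x terms to left: (-10 + 8)x = 18 - 15
Simplify: -2x = 3
Divide both sides by -2: x = -3/2

x = -3/2


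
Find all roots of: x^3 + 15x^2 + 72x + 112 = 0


Let p(x) = x^3 + 15x^2 + 72x + 112. By the rational root theorem (leading coefficient 1), any rational root is an integer divisor of 112: try ±1, ±2, ... in turn.
Test x = 1: value = 200 ≠ 0.
Test x = -1: value = 54 ≠ 0.
Test x = 2: value = 324 ≠ 0.
Test x = -2: value = 20 ≠ 0.
Test x = 4: value = 704 ≠ 0.
Test x = -4: value = 0 ✓, so (x + 4) is a factor.
Synthetic division by (x + 4): bring down 1; 1(-4) + 15 = 11; 11(-4) + 72 = 28; 28(-4) + 112 = 0 → quotient x^2 + 11x + 28, remainder 0.
Solve the quadratic x^2 + 11x + 28 = 0: discriminant = 11^2 - 4(1)(28) = 121 - 112 = 9.
sqrt(9) = 3, so x = (-11 ± 3)/2: x = -4 or x = -7.
Collecting all roots found:

x = -7, x = -4 (multiplicity 2)


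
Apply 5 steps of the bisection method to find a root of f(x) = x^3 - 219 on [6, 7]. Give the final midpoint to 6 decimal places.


f(x) = x^3 - 219
f(6) = -3 < 0
f(7) = 124 > 0

Step 1: midpoint = (6.000000 + 7.000000)/2 = 6.500000
  f(6.500000) = 55.625000
  f(mid) > 0, so root is in [6.000000, 6.500000]

Step 2: midpoint = (6.000000 + 6.500000)/2 = 6.250000
  f(6.250000) = 25.140625
  f(mid) > 0, so root is in [6.000000, 6.250000]

Step 3: midpoint = (6.000000 + 6.250000)/2 = 6.125000
  f(6.125000) = 10.783203
  f(mid) > 0, so root is in [6.000000, 6.125000]

Step 4: midpoint = (6.000000 + 6.125000)/2 = 6.062500
  f(6.062500) = 3.820557
  f(mid) > 0, so root is in [6.000000, 6.062500]

Step 5: midpoint = (6.000000 + 6.062500)/2 = 6.031250
  f(6.031250) = 0.392609
  f(mid) > 0, so root is in [6.000000, 6.031250]

midpoint = 6.031250
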